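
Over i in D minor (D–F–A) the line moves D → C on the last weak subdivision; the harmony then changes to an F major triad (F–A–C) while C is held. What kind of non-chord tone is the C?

C is an anticipation.

The harmony at that moment is D minor triad (D, F, A); C is not a chord tone.
It is approached by step down from D and then sustained as the same pitch into the next harmony.
Arriving early and becoming a chord tone when the harmony changes — an anticipation.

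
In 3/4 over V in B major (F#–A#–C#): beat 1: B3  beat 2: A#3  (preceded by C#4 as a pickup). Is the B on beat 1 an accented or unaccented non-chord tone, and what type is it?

The harmony at that moment is F# major triad (F#, A#, C#); B3 is not a chord tone.
It is approached by step down from C#4 and left by step down to A#3.
Step in, step out in the same direction — a passing tone.
It falls on the downbeat, so it is accented.

Accented passing tone.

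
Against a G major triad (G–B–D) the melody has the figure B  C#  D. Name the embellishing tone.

C# is a passing tone.

The harmony at that moment is G major triad (G, B, D); C# is not a chord tone.
It is approached by step up from B and left by step up to D.
Step in, step out in the same direction — a passing tone.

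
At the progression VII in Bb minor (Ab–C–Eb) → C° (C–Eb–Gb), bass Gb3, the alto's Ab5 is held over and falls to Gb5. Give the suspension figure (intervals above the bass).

At the second chord the bass is Gb3. The suspended Ab5 lies a ninth above the bass; after resolving down by step to Gb5, the interval above the bass becomes an octave.
Suspension figures are named by those two intervals: 9–8.

9–8 suspension.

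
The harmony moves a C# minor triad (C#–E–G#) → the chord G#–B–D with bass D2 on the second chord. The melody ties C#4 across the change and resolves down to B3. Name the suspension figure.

At the second chord the bass is D2. The suspended C#4 lies a seventh above the bass; after resolving down by step to B3, the interval above the bass becomes a sixth.
Suspension figures are named by those two intervals: 7–6.

7–6 suspension.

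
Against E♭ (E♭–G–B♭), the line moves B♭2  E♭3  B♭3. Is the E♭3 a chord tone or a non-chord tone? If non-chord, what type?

Chord tone (the root of Eb major triad).

Eb major triad contains E♭, G, B♭; E♭ is the root, so it is a chord tone.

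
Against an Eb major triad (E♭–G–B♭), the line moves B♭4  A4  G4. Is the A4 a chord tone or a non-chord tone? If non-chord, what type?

The harmony at that moment is E♭ major triad (E♭, G, B♭); A4 is not a chord tone.
It is approached by step down from B♭4 and left by step down to G4.
Step in, step out in the same direction — a passing tone.

Non-chord tone — a passing tone.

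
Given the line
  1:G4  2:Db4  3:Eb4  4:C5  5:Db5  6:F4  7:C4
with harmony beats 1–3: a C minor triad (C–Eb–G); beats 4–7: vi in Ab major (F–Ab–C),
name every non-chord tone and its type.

Db4 (beat 2) — appoggiatura; Db5 (beat 5) — escape tone.

The harmony at that moment is C minor triad (C, Eb, G); Db4 is not a chord tone.
It is approached by leap down from G4 and left by step up to Eb4.
Leap in, step out — an appoggiatura.
The harmony at that moment is F minor triad (F, Ab, C); Db5 is not a chord tone.
It is approached by step up from C5 and left by leap down to F4.
Step in, leap out — an escape tone.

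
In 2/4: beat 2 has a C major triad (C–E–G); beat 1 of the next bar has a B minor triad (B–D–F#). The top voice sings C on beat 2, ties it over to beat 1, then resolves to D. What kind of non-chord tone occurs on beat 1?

The harmony at that moment is B minor triad (B, D, F#); C is not a chord tone.
It is held over (the same pitch as the preceding C) and left by step up to D.
Held over from the previous chord and resolving up by step — a retardation.

Retardation.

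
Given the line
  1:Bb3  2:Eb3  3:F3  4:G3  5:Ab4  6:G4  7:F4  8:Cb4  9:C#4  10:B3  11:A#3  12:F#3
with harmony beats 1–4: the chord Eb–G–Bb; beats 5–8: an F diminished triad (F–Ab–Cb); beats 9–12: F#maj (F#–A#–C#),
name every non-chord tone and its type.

F3 (beat 3) — passing tone; G4 (beat 6) — passing tone; B3 (beat 10) — passing tone.

The harmony at that moment is Eb major triad (Eb, G, Bb); F3 is not a chord tone.
It is approached by step up from Eb3 and left by step up to G3.
Step in, step out in the same direction — a passing tone.
The harmony at that moment is F diminished triad (F, Ab, Cb); G4 is not a chord tone.
It is approached by step down from Ab4 and left by step down to F4.
Step in, step out in the same direction — a passing tone.
The harmony at that moment is F# major triad (F#, A#, C#); B3 is not a chord tone.
It is approached by step down from C#4 and left by step down to A#3.
Step in, step out in the same direction — a passing tone.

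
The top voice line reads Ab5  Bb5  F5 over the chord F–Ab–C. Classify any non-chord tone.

The harmony at that moment is F minor triad (F, Ab, C); Bb5 is not a chord tone.
It is approached by step up from Ab5 and left by leap down to F5.
Step in, leap out — an escape tone.

Bb5 is an escape tone.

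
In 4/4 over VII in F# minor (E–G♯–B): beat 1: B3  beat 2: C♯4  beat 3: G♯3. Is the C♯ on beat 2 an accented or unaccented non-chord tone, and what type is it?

The harmony at that moment is E major triad (E, G♯, B); C♯4 is not a chord tone.
It is approached by step up from B3 and left by leap down to G♯3.
Step in, leap out — an escape tone.
It falls on a weak beat, so it is unaccented.

Unaccented escape tone.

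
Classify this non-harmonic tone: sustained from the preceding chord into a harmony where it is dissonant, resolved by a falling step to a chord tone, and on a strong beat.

Approach: by preparation — the pitch is first a chord tone, then held (tied or repeated) while the harmony changes under it. Departure: down by step. Metric position: strong.
A prepared dissonance that resolves downward by step — a suspension. (The same figure resolving upward would be a retardation.)

Suspension.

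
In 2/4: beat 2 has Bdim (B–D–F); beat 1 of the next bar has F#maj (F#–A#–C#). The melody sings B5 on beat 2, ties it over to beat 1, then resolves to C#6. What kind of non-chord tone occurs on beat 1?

Retardation.

The harmony at that moment is F# major triad (F#, A#, C#); B5 is not a chord tone.
It is held over (the same pitch as the preceding B5) and left by step up to C#6.
Held over from the previous chord and resolving up by step — a retardation.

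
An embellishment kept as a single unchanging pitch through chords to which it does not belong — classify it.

Pedal tone.

Approach: none. Departure: none — a single pitch is sustained while the chords change around it, passing through harmonies that do not contain it.
No melodic motion at all; the dissonance is created entirely by the moving harmonies against the stationary note — a pedal tone (pedal point).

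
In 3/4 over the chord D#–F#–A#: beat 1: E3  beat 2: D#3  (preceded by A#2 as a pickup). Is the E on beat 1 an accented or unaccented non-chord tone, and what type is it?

The harmony at that moment is D# minor triad (D#, F#, A#); E3 is not a chord tone.
It is approached by leap up from A#2 and left by step down to D#3.
Leap in, step out — an appoggiatura.
It falls on the downbeat, so it is accented.

Accented appoggiatura.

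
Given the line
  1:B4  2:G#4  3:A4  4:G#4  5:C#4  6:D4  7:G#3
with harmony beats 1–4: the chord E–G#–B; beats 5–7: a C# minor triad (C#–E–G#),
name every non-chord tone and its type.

A4 (beat 3) — neighbor tone; D4 (beat 6) — escape tone.

The harmony at that moment is E major triad (E, G#, B); A4 is not a chord tone.
It is approached by step up from G#4 and left by step down to G#4.
Step away and step back to the same note — a neighbor tone (upper neighbor).
The harmony at that moment is C# minor triad (C#, E, G#); D4 is not a chord tone.
It is approached by step up from C#4 and left by leap down to G#3.
Step in, leap out — an escape tone.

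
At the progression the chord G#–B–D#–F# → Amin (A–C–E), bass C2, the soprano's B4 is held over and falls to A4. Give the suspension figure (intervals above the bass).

7–6 suspension.

At the second chord the bass is C2. The suspended B4 lies a seventh above the bass; after resolving down by step to A4, the interval above the bass becomes a sixth.
Suspension figures are named by those two intervals: 7–6.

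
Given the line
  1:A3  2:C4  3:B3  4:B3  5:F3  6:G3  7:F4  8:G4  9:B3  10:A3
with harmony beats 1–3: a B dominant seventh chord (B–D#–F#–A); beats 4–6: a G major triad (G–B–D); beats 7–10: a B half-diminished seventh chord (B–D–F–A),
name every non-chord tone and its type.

C4 (beat 2) — appoggiatura; F3 (beat 5) — appoggiatura; G4 (beat 8) — escape tone.

The harmony at that moment is B dominant seventh chord (B, D#, F#, A); C4 is not a chord tone.
It is approached by leap up from A3 and left by step down to B3.
Leap in, step out — an appoggiatura.
The harmony at that moment is G major triad (G, B, D); F3 is not a chord tone.
It is approached by leap down from B3 and left by step up to G3.
Leap in, step out — an appoggiatura.
The harmony at that moment is B half-diminished seventh chord (B, D, F, A); G4 is not a chord tone.
It is approached by step up from F4 and left by leap down to B3.
Step in, leap out — an escape tone.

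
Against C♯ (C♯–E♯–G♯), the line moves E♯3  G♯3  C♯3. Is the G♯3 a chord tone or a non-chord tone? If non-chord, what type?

Chord tone (the fifth of C# major triad).

C# major triad contains C♯, E♯, G♯; G♯ is the fifth, so it is a chord tone.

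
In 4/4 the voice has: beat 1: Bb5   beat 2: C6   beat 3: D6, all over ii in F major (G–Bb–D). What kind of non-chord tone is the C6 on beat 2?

Passing tone.

The harmony at that moment is G minor triad (G, Bb, D); C6 is not a chord tone.
It is approached by step up from Bb5 and left by step up to D6.
Step in, step out in the same direction — a passing tone.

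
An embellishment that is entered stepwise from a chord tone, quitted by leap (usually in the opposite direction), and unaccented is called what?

Escape tone.

Approach: by step. Departure: by leap. Metric position: weak.
Step in, leap out, from a weak position — an escape tone (échappée). (It is the mirror image of the appoggiatura, which leaps in and steps out on a strong beat.)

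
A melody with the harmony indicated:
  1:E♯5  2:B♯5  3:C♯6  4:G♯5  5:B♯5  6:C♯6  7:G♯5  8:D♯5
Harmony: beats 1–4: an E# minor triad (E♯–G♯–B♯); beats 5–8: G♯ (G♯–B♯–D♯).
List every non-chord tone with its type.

The harmony at that moment is E♯ minor triad (E♯, G♯, B♯); C♯6 is not a chord tone.
It is approached by step up from B♯5 and left by leap down to G♯5.
Step in, leap out — an escape tone.
The harmony at that moment is G♯ major triad (G♯, B♯, D♯); C♯6 is not a chord tone.
It is approached by step up from B♯5 and left by leap down to G♯5.
Step in, leap out — an escape tone.

C♯6 (beat 3) — escape tone; C♯6 (beat 6) — escape tone.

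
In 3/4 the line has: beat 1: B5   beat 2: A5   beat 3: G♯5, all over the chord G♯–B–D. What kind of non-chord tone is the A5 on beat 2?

The harmony at that moment is G♯ diminished triad (G♯, B, D); A5 is not a chord tone.
It is approached by step down from B5 and left by step down to G♯5.
Step in, step out in the same direction — a passing tone.

Passing tone.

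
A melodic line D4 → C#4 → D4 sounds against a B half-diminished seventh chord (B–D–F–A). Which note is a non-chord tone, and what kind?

C#4 is a neighbor tone.

The harmony at that moment is B half-diminished seventh chord (B, D, F, A); C#4 is not a chord tone.
It is approached by step down from D4 and left by step up to D4.
Step away and step back to the same note — a neighbor tone (lower neighbor).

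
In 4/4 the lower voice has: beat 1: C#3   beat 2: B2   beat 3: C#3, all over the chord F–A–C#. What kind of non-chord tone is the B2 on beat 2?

The harmony at that moment is F augmented triad (F, A, C#); B2 is not a chord tone.
It is approached by step down from C#3 and left by step up to C#3.
Step away and step back to the same note — a neighbor tone (lower neighbor).

Lower neighbor tone.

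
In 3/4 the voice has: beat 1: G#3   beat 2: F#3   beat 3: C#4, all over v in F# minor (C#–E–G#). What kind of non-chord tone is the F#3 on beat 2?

Escape tone.

The harmony at that moment is C# minor triad (C#, E, G#); F#3 is not a chord tone.
It is approached by step down from G#3 and left by leap up to C#4.
Step in, leap out, on a weak beat — an escape tone.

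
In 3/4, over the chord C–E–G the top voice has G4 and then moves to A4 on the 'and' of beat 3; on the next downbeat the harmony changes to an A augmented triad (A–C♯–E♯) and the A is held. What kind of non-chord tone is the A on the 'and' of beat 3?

The harmony at that moment is C major triad (C, E, G); A4 is not a chord tone.
It is approached by step up from G4 and then sustained as the same pitch into the next harmony.
Arriving early and becoming a chord tone when the harmony changes — an anticipation.

Anticipation.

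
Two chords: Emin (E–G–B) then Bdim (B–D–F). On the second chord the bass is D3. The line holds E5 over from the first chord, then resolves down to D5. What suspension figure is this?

9–8 suspension.

At the second chord the bass is D3. The suspended E5 lies a ninth above the bass; after resolving down by step to D5, the interval above the bass becomes an octave.
Suspension figures are named by those two intervals: 9–8.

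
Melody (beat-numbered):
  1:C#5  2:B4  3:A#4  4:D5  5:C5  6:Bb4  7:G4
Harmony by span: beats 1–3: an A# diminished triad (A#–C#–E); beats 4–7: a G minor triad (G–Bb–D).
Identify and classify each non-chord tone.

The harmony at that moment is A# diminished triad (A#, C#, E); B4 is not a chord tone.
It is approached by step down from C#5 and left by step down to A#4.
Step in, step out in the same direction — a passing tone.
The harmony at that moment is G minor triad (G, Bb, D); C5 is not a chord tone.
It is approached by step down from D5 and left by step down to Bb4.
Step in, step out in the same direction — a passing tone.

B4 (beat 2) — passing tone; C5 (beat 5) — passing tone.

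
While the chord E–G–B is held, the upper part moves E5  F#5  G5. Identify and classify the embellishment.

F#5 is a passing tone.

The harmony at that moment is E minor triad (E, G, B); F#5 is not a chord tone.
It is approached by step up from E5 and left by step up to G5.
Step in, step out in the same direction — a passing tone.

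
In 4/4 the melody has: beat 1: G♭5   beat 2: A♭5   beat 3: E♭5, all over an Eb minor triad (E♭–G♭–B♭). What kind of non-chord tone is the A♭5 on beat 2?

The harmony at that moment is E♭ minor triad (E♭, G♭, B♭); A♭5 is not a chord tone.
It is approached by step up from G♭5 and left by leap down to E♭5.
Step in, leap out, on a weak beat — an escape tone.

Escape tone.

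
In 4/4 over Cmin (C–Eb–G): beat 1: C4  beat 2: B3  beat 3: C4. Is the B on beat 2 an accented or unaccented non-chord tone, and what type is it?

The harmony at that moment is C minor triad (C, Eb, G); B3 is not a chord tone.
It is approached by step down from C4 and left by step up to C4.
Step away and step back to the same note — a neighbor tone (lower neighbor).
It falls on a weak beat, so it is unaccented.

Unaccented neighbor tone.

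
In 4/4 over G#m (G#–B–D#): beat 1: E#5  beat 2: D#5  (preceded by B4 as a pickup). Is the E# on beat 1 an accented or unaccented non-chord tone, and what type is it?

The harmony at that moment is G# minor triad (G#, B, D#); E#5 is not a chord tone.
It is approached by leap up from B4 and left by step down to D#5.
Leap in, step out — an appoggiatura.
It falls on the downbeat, so it is accented.

Accented appoggiatura.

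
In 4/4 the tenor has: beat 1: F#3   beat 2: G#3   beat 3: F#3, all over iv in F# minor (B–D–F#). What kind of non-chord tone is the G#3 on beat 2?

The harmony at that moment is B minor triad (B, D, F#); G#3 is not a chord tone.
It is approached by step up from F#3 and left by step down to F#3.
Step away and step back to the same note — a neighbor tone (upper neighbor).

Upper neighbor tone.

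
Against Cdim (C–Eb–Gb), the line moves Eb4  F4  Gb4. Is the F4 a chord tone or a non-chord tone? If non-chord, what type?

The harmony at that moment is C diminished triad (C, Eb, Gb); F4 is not a chord tone.
It is approached by step up from Eb4 and left by step up to Gb4.
Step in, step out in the same direction — a passing tone.

Non-chord tone — a passing tone.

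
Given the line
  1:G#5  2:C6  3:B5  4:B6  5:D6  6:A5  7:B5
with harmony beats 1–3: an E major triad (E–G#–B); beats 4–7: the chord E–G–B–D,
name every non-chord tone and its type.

The harmony at that moment is E major triad (E, G#, B); C6 is not a chord tone.
It is approached by leap up from G#5 and left by step down to B5.
Leap in, step out — an appoggiatura.
The harmony at that moment is E minor seventh chord (E, G, B, D); A5 is not a chord tone.
It is approached by leap down from D6 and left by step up to B5.
Leap in, step out — an appoggiatura.

C6 (beat 2) — appoggiatura; A5 (beat 6) — appoggiatura.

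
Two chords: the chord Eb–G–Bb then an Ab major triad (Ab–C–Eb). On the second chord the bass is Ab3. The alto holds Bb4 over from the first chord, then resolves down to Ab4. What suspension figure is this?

At the second chord the bass is Ab3. The suspended Bb4 lies a ninth above the bass; after resolving down by step to Ab4, the interval above the bass becomes an octave.
Suspension figures are named by those two intervals: 9–8.

9–8 suspension.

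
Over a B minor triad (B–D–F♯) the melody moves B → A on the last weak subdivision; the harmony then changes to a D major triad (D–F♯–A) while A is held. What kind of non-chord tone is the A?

A is an anticipation.

The harmony at that moment is B minor triad (B, D, F♯); A is not a chord tone.
It is approached by step down from B and then sustained as the same pitch into the next harmony.
Arriving early and becoming a chord tone when the harmony changes — an anticipation.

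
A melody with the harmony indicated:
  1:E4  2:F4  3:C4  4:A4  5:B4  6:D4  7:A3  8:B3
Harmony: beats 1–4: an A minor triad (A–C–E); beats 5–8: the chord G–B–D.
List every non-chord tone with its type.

F4 (beat 2) — escape tone; A3 (beat 7) — appoggiatura.

The harmony at that moment is A minor triad (A, C, E); F4 is not a chord tone.
It is approached by step up from E4 and left by leap down to C4.
Step in, leap out — an escape tone.
The harmony at that moment is G major triad (G, B, D); A3 is not a chord tone.
It is approached by leap down from D4 and left by step up to B3.
Leap in, step out — an appoggiatura.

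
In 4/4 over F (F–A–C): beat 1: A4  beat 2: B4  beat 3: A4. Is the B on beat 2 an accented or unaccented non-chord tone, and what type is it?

Unaccented neighbor tone.

The harmony at that moment is F major triad (F, A, C); B4 is not a chord tone.
It is approached by step up from A4 and left by step down to A4.
Step away and step back to the same note — a neighbor tone (upper neighbor).
It falls on a weak beat, so it is unaccented.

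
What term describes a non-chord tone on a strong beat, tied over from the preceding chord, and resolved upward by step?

Approach: by preparation — the pitch is first a chord tone, then held (tied or repeated) while the harmony changes under it. Departure: up by step. Metric position: strong.
A prepared dissonance that resolves upward by step — a retardation. (The same figure resolving downward would be a suspension.)

Retardation.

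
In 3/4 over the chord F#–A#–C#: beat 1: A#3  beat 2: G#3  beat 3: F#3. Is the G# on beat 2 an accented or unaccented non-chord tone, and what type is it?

The harmony at that moment is F# major triad (F#, A#, C#); G#3 is not a chord tone.
It is approached by step down from A#3 and left by step down to F#3.
Step in, step out in the same direction — a passing tone.
It falls on a weak beat, so it is unaccented.

Unaccented passing tone.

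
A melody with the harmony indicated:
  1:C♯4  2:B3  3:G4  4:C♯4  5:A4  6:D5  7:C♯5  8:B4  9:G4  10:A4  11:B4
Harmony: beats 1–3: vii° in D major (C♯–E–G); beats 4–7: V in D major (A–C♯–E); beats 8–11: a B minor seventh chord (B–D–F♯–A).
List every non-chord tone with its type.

B3 (beat 2) — escape tone; D5 (beat 6) — appoggiatura; G4 (beat 9) — appoggiatura.

The harmony at that moment is C♯ diminished triad (C♯, E, G); B3 is not a chord tone.
It is approached by step down from C♯4 and left by leap up to G4.
Step in, leap out — an escape tone.
The harmony at that moment is A major triad (A, C♯, E); D5 is not a chord tone.
It is approached by leap up from A4 and left by step down to C♯5.
Leap in, step out — an appoggiatura.
The harmony at that moment is B minor seventh chord (B, D, F♯, A); G4 is not a chord tone.
It is approached by leap down from B4 and left by step up to A4.
Leap in, step out — an appoggiatura.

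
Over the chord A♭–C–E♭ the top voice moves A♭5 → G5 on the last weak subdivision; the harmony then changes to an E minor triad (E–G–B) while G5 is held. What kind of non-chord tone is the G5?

G5 is an anticipation.

The harmony at that moment is A♭ major triad (A♭, C, E♭); G5 is not a chord tone.
It is approached by step down from A♭5 and then sustained as the same pitch into the next harmony.
Arriving early and becoming a chord tone when the harmony changes — an anticipation.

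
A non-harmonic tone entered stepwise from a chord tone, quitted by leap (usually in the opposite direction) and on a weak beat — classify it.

Escape tone.

Approach: by step. Departure: by leap. Metric position: weak.
Step in, leap out, from a weak position — an escape tone (échappée). (It is the mirror image of the appoggiatura, which leaps in and steps out on a strong beat.)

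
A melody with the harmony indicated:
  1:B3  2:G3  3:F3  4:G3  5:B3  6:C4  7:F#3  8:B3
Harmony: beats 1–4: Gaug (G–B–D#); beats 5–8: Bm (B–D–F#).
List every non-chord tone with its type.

The harmony at that moment is G augmented triad (G, B, D#); F3 is not a chord tone.
It is approached by step down from G3 and left by step up to G3.
Step away and step back to the same note — a neighbor tone (lower neighbor).
The harmony at that moment is B minor triad (B, D, F#); C4 is not a chord tone.
It is approached by step up from B3 and left by leap down to F#3.
Step in, leap out — an escape tone.

F3 (beat 3) — neighbor tone; C4 (beat 6) — escape tone.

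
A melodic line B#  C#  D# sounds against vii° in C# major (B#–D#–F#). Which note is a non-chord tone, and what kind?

The harmony at that moment is B# diminished triad (B#, D#, F#); C# is not a chord tone.
It is approached by step up from B# and left by step up to D#.
Step in, step out in the same direction — a passing tone.

C# is a passing tone.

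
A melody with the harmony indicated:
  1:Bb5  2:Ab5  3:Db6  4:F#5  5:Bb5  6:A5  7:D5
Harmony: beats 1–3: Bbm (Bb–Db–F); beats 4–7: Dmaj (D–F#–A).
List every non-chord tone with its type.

Ab5 (beat 2) — escape tone; Bb5 (beat 5) — appoggiatura.

The harmony at that moment is Bb minor triad (Bb, Db, F); Ab5 is not a chord tone.
It is approached by step down from Bb5 and left by leap up to Db6.
Step in, leap out — an escape tone.
The harmony at that moment is D major triad (D, F#, A); Bb5 is not a chord tone.
It is approached by leap up from F#5 and left by step down to A5.
Leap in, step out — an appoggiatura.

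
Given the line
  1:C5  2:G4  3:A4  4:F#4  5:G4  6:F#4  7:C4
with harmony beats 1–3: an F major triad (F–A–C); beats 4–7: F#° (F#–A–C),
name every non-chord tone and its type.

The harmony at that moment is F major triad (F, A, C); G4 is not a chord tone.
It is approached by leap down from C5 and left by step up to A4.
Leap in, step out — an appoggiatura.
The harmony at that moment is F# diminished triad (F#, A, C); G4 is not a chord tone.
It is approached by step up from F#4 and left by step down to F#4.
Step away and step back to the same note — a neighbor tone (upper neighbor).

G4 (beat 2) — appoggiatura; G4 (beat 5) — neighbor tone.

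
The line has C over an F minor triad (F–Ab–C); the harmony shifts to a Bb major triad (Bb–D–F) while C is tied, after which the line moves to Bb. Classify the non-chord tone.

The harmony at that moment is Bb major triad (Bb, D, F); C is not a chord tone.
It is held over (the same pitch as the preceding C) and left by step down to Bb.
Held over from the previous chord and resolving down by step — a suspension.

C is a suspension.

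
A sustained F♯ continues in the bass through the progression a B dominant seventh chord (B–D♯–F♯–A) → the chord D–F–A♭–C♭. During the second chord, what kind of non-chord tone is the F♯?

Pedal tone (pedal point).

The harmony at that moment is D diminished seventh chord (D, F, A♭, C♭); F♯ is not a chord tone.
It is held over (the same pitch as the preceding F♯) and then sustained as the same pitch into the next harmony.
Sustained through a change of harmony — a pedal tone.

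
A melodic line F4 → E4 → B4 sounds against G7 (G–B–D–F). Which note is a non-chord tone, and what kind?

The harmony at that moment is G dominant seventh chord (G, B, D, F); E4 is not a chord tone.
It is approached by step down from F4 and left by leap up to B4.
Step in, leap out — an escape tone.

E4 is an escape tone.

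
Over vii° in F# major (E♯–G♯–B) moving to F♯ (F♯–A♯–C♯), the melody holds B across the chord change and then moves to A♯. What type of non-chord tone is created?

B is a suspension.

The harmony at that moment is F♯ major triad (F♯, A♯, C♯); B is not a chord tone.
It is held over (the same pitch as the preceding B) and left by step down to A♯.
Held over from the previous chord and resolving down by step — a suspension.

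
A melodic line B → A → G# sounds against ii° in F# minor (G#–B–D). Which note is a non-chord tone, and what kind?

A is a passing tone.

The harmony at that moment is G# diminished triad (G#, B, D); A is not a chord tone.
It is approached by step down from B and left by step down to G#.
Step in, step out in the same direction — a passing tone.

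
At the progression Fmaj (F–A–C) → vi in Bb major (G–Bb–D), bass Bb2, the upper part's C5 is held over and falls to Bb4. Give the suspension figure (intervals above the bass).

9–8 suspension.

At the second chord the bass is Bb2. The suspended C5 lies a ninth above the bass; after resolving down by step to Bb4, the interval above the bass becomes an octave.
Suspension figures are named by those two intervals: 9–8.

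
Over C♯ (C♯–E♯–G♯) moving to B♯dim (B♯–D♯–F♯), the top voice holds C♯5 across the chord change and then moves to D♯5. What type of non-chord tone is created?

The harmony at that moment is B♯ diminished triad (B♯, D♯, F♯); C♯5 is not a chord tone.
It is held over (the same pitch as the preceding C♯5) and left by step up to D♯5.
Held over from the previous chord and resolving up by step — a retardation.

C♯5 is a retardation.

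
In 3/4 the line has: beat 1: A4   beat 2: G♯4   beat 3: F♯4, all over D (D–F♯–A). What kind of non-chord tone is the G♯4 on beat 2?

Passing tone.

The harmony at that moment is D major triad (D, F♯, A); G♯4 is not a chord tone.
It is approached by step down from A4 and left by step down to F♯4.
Step in, step out in the same direction — a passing tone.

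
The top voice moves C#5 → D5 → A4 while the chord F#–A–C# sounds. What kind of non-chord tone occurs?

The harmony at that moment is F# minor triad (F#, A, C#); D5 is not a chord tone.
It is approached by step up from C#5 and left by leap down to A4.
Step in, leap out — an escape tone.

D5 is an escape tone.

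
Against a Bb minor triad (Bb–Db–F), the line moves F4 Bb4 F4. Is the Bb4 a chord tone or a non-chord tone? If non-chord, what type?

Chord tone (the root of Bb minor triad).

Bb minor triad contains Bb, Db, F; Bb is the root, so it is a chord tone.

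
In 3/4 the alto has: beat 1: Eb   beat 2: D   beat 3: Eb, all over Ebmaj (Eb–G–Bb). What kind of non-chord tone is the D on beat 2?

The harmony at that moment is Eb major triad (Eb, G, Bb); D is not a chord tone.
It is approached by step down from Eb and left by step up to Eb.
Step away and step back to the same note — a neighbor tone (lower neighbor).

Lower neighbor tone.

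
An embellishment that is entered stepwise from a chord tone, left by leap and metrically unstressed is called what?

Escape tone.

Approach: by step. Departure: by leap. Metric position: weak.
Step in, leap out, from a weak position — an escape tone (échappée). (It is the mirror image of the appoggiatura, which leaps in and steps out on a strong beat.)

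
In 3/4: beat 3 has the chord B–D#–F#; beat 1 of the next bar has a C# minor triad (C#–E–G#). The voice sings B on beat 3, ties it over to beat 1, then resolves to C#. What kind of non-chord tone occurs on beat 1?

The harmony at that moment is C# minor triad (C#, E, G#); B is not a chord tone.
It is held over (the same pitch as the preceding B) and left by step up to C#.
Held over from the previous chord and resolving up by step — a retardation.

Retardation.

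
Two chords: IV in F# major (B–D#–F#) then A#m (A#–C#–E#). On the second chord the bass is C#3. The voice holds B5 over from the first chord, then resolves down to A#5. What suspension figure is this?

At the second chord the bass is C#3. The suspended B5 lies a seventh above the bass; after resolving down by step to A#5, the interval above the bass becomes a sixth.
Suspension figures are named by those two intervals: 7–6.

7–6 suspension.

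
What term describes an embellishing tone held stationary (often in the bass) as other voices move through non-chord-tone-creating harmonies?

Approach: none. Departure: none — a single pitch is sustained while the chords change around it, passing through harmonies that do not contain it.
No melodic motion at all; the dissonance is created entirely by the moving harmonies against the stationary note — a pedal tone (pedal point).

Pedal tone.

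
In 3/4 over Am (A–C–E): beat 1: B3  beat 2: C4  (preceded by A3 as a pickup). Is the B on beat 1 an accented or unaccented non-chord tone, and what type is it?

Accented passing tone.

The harmony at that moment is A minor triad (A, C, E); B3 is not a chord tone.
It is approached by step up from A3 and left by step up to C4.
Step in, step out in the same direction — a passing tone.
It falls on the downbeat, so it is accented.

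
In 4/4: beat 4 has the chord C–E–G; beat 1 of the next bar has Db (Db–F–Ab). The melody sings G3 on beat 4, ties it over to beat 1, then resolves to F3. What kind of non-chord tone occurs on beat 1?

Suspension.

The harmony at that moment is Db major triad (Db, F, Ab); G3 is not a chord tone.
It is held over (the same pitch as the preceding G3) and left by step down to F3.
Held over from the previous chord and resolving down by step — a suspension.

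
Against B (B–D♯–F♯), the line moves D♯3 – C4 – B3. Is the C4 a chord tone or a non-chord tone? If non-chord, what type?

Non-chord tone — an appoggiatura.

The harmony at that moment is B major triad (B, D♯, F♯); C4 is not a chord tone.
It is approached by leap up from D♯3 and left by step down to B3.
Leap in, step out — an appoggiatura.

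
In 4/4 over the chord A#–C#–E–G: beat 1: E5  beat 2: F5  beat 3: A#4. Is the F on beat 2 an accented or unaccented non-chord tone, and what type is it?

Unaccented escape tone.

The harmony at that moment is A# diminished seventh chord (A#, C#, E, G); F5 is not a chord tone.
It is approached by step up from E5 and left by leap down to A#4.
Step in, leap out — an escape tone.
It falls on a weak beat, so it is unaccented.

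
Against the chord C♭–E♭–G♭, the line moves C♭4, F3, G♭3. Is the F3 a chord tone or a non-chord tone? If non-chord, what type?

The harmony at that moment is C♭ major triad (C♭, E♭, G♭); F3 is not a chord tone.
It is approached by leap down from C♭4 and left by step up to G♭3.
Leap in, step out — an appoggiatura.

Non-chord tone — an appoggiatura.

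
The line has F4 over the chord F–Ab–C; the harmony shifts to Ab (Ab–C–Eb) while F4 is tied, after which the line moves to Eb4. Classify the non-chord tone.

The harmony at that moment is Ab major triad (Ab, C, Eb); F4 is not a chord tone.
It is held over (the same pitch as the preceding F4) and left by step down to Eb4.
Held over from the previous chord and resolving down by step — a suspension.

F4 is a suspension.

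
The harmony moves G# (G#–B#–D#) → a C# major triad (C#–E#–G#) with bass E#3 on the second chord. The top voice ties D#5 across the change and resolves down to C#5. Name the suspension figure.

7–6 suspension.

At the second chord the bass is E#3. The suspended D#5 lies a seventh above the bass; after resolving down by step to C#5, the interval above the bass becomes a sixth.
Suspension figures are named by those two intervals: 7–6.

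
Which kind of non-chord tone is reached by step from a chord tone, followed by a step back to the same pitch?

Neighbor tone.

Approach: by step. Departure: by step in the opposite direction, back to the starting pitch.
Stepwise on both sides but reversing to return to the same chord tone — a neighbor tone. (Had it continued onward in the same direction it would be a passing tone instead.)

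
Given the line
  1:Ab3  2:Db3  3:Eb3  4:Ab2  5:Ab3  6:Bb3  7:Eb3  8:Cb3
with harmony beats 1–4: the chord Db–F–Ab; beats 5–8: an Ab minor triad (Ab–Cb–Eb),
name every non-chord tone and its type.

Eb3 (beat 3) — escape tone; Bb3 (beat 6) — escape tone.

The harmony at that moment is Db major triad (Db, F, Ab); Eb3 is not a chord tone.
It is approached by step up from Db3 and left by leap down to Ab2.
Step in, leap out — an escape tone.
The harmony at that moment is Ab minor triad (Ab, Cb, Eb); Bb3 is not a chord tone.
It is approached by step up from Ab3 and left by leap down to Eb3.
Step in, leap out — an escape tone.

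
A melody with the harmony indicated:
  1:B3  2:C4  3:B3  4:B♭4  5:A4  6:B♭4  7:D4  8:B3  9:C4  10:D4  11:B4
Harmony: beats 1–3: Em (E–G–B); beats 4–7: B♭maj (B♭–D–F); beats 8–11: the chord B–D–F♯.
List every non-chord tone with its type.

The harmony at that moment is E minor triad (E, G, B); C4 is not a chord tone.
It is approached by step up from B3 and left by step down to B3.
Step away and step back to the same note — a neighbor tone (upper neighbor).
The harmony at that moment is B♭ major triad (B♭, D, F); A4 is not a chord tone.
It is approached by step down from B♭4 and left by step up to B♭4.
Step away and step back to the same note — a neighbor tone (lower neighbor).
The harmony at that moment is B minor triad (B, D, F♯); C4 is not a chord tone.
It is approached by step up from B3 and left by step up to D4.
Step in, step out in the same direction — a passing tone.

C4 (beat 2) — neighbor tone; A4 (beat 5) — neighbor tone; C4 (beat 9) — passing tone.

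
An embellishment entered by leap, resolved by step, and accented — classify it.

Appoggiatura.

Approach: by leap. Departure: by step. Metric position: strong.
Leap in, step out, in a metrically strong position — an appoggiatura. (It is the mirror image of the escape tone, which steps in and leaps out from a weak position.)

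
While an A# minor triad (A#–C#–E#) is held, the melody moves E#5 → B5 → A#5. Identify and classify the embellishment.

The harmony at that moment is A# minor triad (A#, C#, E#); B5 is not a chord tone.
It is approached by leap up from E#5 and left by step down to A#5.
Leap in, step out — an appoggiatura.

B5 is an appoggiatura.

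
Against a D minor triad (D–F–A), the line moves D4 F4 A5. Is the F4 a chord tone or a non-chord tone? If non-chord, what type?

D minor triad contains D, F, A; F is the third, so it is a chord tone.

Chord tone (the third of D minor triad).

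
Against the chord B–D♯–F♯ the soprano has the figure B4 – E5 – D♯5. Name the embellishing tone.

The harmony at that moment is B major triad (B, D♯, F♯); E5 is not a chord tone.
It is approached by leap up from B4 and left by step down to D♯5.
Leap in, step out — an appoggiatura.

E5 is an appoggiatura.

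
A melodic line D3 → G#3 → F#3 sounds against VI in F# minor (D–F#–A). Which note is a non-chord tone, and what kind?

The harmony at that moment is D major triad (D, F#, A); G#3 is not a chord tone.
It is approached by leap up from D3 and left by step down to F#3.
Leap in, step out — an appoggiatura.

G#3 is an appoggiatura.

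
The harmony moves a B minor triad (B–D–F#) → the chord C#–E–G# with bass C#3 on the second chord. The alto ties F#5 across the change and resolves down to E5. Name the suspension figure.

4–3 suspension.

At the second chord the bass is C#3. The suspended F#5 lies a fourth above the bass; after resolving down by step to E5, the interval above the bass becomes a third.
Suspension figures are named by those two intervals: 4–3.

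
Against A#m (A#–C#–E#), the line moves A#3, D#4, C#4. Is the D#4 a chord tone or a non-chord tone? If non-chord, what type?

Non-chord tone — an appoggiatura.

The harmony at that moment is A# minor triad (A#, C#, E#); D#4 is not a chord tone.
It is approached by leap up from A#3 and left by step down to C#4.
Leap in, step out — an appoggiatura.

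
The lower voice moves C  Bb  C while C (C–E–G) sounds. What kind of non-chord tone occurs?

The harmony at that moment is C major triad (C, E, G); Bb is not a chord tone.
It is approached by step down from C and left by step up to C.
Step away and step back to the same note — a neighbor tone (lower neighbor).

Bb is a neighbor tone.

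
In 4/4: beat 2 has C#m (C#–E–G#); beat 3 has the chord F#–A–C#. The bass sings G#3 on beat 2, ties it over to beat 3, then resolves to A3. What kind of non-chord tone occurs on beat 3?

The harmony at that moment is F# minor triad (F#, A, C#); G#3 is not a chord tone.
It is held over (the same pitch as the preceding G#3) and left by step up to A3.
Held over from the previous chord and resolving up by step — a retardation.

Retardation.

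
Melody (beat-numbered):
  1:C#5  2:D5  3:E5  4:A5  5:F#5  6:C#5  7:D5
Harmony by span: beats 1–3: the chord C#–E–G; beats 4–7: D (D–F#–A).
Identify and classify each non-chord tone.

The harmony at that moment is C# diminished triad (C#, E, G); D5 is not a chord tone.
It is approached by step up from C#5 and left by step up to E5.
Step in, step out in the same direction — a passing tone.
The harmony at that moment is D major triad (D, F#, A); C#5 is not a chord tone.
It is approached by leap down from F#5 and left by step up to D5.
Leap in, step out — an appoggiatura.

D5 (beat 2) — passing tone; C#5 (beat 6) — appoggiatura.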